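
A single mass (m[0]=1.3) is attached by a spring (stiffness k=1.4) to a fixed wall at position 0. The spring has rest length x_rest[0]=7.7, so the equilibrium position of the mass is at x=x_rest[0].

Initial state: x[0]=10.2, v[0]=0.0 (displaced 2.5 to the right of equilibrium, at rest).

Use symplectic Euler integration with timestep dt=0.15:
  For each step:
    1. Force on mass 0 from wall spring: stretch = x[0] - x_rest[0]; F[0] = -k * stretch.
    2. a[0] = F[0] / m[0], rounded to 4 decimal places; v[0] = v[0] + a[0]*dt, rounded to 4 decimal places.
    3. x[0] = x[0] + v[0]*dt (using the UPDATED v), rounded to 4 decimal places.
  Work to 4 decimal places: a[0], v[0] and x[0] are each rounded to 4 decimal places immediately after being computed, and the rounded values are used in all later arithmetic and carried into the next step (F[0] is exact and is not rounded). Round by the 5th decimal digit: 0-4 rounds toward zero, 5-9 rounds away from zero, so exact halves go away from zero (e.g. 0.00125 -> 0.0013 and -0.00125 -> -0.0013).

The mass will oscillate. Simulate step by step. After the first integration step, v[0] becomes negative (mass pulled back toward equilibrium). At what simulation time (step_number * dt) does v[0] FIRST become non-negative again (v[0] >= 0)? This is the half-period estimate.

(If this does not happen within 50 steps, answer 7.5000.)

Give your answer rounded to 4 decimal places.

Step 0: x=[10.2000] v=[0.0000]
Step 1: x=[10.1394] v=[-0.4038]
Step 2: x=[10.0197] v=[-0.7979]
Step 3: x=[9.8438] v=[-1.1726]
Step 4: x=[9.6160] v=[-1.5189]
Step 5: x=[9.3417] v=[-1.8284]
Step 6: x=[9.0277] v=[-2.0936]
Step 7: x=[8.6815] v=[-2.3081]
Step 8: x=[8.3115] v=[-2.4667]
Step 9: x=[7.9267] v=[-2.5655]
Step 10: x=[7.5364] v=[-2.6021]
Step 11: x=[7.1500] v=[-2.5757]
Step 12: x=[6.7770] v=[-2.4869]
Step 13: x=[6.4263] v=[-2.3378]
Step 14: x=[6.1065] v=[-2.1320]
Step 15: x=[5.8253] v=[-1.8746]
Step 16: x=[5.5895] v=[-1.5718]
Step 17: x=[5.4049] v=[-1.2309]
Step 18: x=[5.2759] v=[-0.8602]
Step 19: x=[5.2056] v=[-0.4686]
Step 20: x=[5.1957] v=[-0.0657]
Step 21: x=[5.2465] v=[0.3388]
First v>=0 after going negative at step 21, time=3.1500

Answer: 3.1500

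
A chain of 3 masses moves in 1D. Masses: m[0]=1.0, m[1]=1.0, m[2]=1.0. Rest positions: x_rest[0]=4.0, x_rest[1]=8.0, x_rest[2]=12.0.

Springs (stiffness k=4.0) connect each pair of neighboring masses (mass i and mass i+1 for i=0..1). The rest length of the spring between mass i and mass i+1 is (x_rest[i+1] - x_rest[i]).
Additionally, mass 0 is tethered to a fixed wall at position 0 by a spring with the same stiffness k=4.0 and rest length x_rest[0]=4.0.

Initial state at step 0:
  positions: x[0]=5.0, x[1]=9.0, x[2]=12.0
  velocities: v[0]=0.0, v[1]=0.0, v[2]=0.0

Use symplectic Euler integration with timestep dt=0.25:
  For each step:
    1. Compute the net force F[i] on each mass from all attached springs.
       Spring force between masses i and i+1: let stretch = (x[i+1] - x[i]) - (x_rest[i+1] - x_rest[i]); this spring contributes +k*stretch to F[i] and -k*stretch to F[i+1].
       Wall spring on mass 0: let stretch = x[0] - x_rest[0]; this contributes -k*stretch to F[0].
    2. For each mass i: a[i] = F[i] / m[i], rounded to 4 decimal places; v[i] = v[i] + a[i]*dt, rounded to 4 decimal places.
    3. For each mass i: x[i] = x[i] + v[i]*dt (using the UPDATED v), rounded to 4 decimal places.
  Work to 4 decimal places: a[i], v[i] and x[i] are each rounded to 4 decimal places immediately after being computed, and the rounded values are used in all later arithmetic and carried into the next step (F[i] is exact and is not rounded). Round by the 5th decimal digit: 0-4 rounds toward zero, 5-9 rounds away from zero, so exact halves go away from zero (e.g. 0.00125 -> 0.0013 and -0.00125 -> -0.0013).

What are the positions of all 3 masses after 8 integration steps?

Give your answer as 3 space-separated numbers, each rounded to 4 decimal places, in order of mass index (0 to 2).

Step 0: x=[5.0000 9.0000 12.0000] v=[0.0000 0.0000 0.0000]
Step 1: x=[4.7500 8.7500 12.2500] v=[-1.0000 -1.0000 1.0000]
Step 2: x=[4.3125 8.3750 12.6250] v=[-1.7500 -1.5000 1.5000]
Step 3: x=[3.8125 8.0469 12.9375] v=[-2.0000 -1.3125 1.2500]
Step 4: x=[3.4180 7.8828 13.0274] v=[-1.5781 -0.6563 0.3594]
Step 5: x=[3.2852 7.8887 12.8311] v=[-0.5313 0.0235 -0.7852]
Step 6: x=[3.4820 7.9793 12.3992] v=[0.7870 0.3624 -1.7276]
Step 7: x=[3.9326 8.0506 11.8623] v=[1.8023 0.2850 -2.1475]
Step 8: x=[4.4295 8.0453 11.3725] v=[1.9877 -0.0213 -1.9592]

Answer: 4.4295 8.0453 11.3725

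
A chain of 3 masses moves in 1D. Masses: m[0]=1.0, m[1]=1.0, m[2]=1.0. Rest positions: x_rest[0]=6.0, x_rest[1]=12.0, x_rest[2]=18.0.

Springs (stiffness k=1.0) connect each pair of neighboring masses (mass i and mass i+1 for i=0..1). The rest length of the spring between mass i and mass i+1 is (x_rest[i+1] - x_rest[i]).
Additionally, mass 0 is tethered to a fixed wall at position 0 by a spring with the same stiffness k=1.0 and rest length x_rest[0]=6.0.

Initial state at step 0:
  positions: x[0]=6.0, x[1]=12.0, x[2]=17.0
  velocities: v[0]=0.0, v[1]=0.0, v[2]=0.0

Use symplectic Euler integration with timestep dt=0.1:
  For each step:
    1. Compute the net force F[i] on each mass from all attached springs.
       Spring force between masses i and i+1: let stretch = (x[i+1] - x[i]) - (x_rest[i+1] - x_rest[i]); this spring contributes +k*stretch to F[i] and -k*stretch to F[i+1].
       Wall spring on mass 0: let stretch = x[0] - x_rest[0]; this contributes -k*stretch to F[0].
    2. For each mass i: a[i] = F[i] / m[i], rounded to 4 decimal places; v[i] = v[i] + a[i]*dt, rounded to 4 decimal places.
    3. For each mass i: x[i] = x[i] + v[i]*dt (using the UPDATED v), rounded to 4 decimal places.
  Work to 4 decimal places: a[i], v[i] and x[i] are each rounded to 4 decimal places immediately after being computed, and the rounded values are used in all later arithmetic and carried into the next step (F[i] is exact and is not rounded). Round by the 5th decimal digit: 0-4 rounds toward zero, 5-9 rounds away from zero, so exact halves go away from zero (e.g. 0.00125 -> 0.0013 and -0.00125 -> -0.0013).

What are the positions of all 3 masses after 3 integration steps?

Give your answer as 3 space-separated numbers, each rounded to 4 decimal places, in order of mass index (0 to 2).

Answer: 5.9995 11.9415 17.0590

Derivation:
Step 0: x=[6.0000 12.0000 17.0000] v=[0.0000 0.0000 0.0000]
Step 1: x=[6.0000 11.9900 17.0100] v=[0.0000 -0.1000 0.1000]
Step 2: x=[5.9999 11.9703 17.0298] v=[-0.0010 -0.1970 0.1980]
Step 3: x=[5.9995 11.9415 17.0590] v=[-0.0040 -0.2881 0.2921]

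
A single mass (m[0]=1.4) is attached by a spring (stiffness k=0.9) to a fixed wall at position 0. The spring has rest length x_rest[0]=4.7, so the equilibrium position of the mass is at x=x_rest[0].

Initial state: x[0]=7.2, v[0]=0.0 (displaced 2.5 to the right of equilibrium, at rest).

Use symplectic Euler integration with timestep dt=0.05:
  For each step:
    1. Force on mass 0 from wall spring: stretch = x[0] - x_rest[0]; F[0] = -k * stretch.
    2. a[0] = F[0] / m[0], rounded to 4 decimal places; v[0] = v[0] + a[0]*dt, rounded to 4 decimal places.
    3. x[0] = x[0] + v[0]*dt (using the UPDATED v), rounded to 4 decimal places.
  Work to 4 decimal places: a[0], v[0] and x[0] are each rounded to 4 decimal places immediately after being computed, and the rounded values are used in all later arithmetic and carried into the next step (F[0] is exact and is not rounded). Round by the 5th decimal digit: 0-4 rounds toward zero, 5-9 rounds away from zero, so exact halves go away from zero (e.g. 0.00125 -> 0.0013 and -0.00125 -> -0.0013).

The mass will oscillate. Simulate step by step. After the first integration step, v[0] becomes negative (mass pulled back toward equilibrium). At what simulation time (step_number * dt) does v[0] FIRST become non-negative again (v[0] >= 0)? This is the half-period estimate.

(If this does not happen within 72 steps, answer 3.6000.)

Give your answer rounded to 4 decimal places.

Step 0: x=[7.2000] v=[0.0000]
Step 1: x=[7.1960] v=[-0.0804]
Step 2: x=[7.1880] v=[-0.1606]
Step 3: x=[7.1760] v=[-0.2406]
Step 4: x=[7.1600] v=[-0.3202]
Step 5: x=[7.1400] v=[-0.3993]
Step 6: x=[7.1161] v=[-0.4777]
Step 7: x=[7.0883] v=[-0.5554]
Step 8: x=[7.0567] v=[-0.6322]
Step 9: x=[7.0213] v=[-0.7080]
Step 10: x=[6.9822] v=[-0.7826]
Step 11: x=[6.9394] v=[-0.8560]
Step 12: x=[6.8930] v=[-0.9280]
Step 13: x=[6.8431] v=[-0.9985]
Step 14: x=[6.7897] v=[-1.0674]
Step 15: x=[6.7330] v=[-1.1346]
Step 16: x=[6.6730] v=[-1.1999]
Step 17: x=[6.6098] v=[-1.2633]
Step 18: x=[6.5436] v=[-1.3247]
Step 19: x=[6.4744] v=[-1.3840]
Step 20: x=[6.4024] v=[-1.4410]
Step 21: x=[6.3276] v=[-1.4957]
Step 22: x=[6.2502] v=[-1.5480]
Step 23: x=[6.1703] v=[-1.5978]
Step 24: x=[6.0880] v=[-1.6451]
Step 25: x=[6.0035] v=[-1.6897]
Step 26: x=[5.9169] v=[-1.7316]
Step 27: x=[5.8284] v=[-1.7707]
Step 28: x=[5.7381] v=[-1.8070]
Step 29: x=[5.6461] v=[-1.8404]
Step 30: x=[5.5526] v=[-1.8708]
Step 31: x=[5.4577] v=[-1.8982]
Step 32: x=[5.3616] v=[-1.9226]
Step 33: x=[5.2644] v=[-1.9439]
Step 34: x=[5.1663] v=[-1.9620]
Step 35: x=[5.0675] v=[-1.9770]
Step 36: x=[4.9681] v=[-1.9888]
Step 37: x=[4.8682] v=[-1.9974]
Step 38: x=[4.7681] v=[-2.0028]
Step 39: x=[4.6679] v=[-2.0050]
Step 40: x=[4.5677] v=[-2.0040]
Step 41: x=[4.4677] v=[-1.9997]
Step 42: x=[4.3681] v=[-1.9922]
Step 43: x=[4.2690] v=[-1.9815]
Step 44: x=[4.1706] v=[-1.9676]
Step 45: x=[4.0731] v=[-1.9506]
Step 46: x=[3.9766] v=[-1.9305]
Step 47: x=[3.8812] v=[-1.9073]
Step 48: x=[3.7872] v=[-1.8810]
Step 49: x=[3.6946] v=[-1.8517]
Step 50: x=[3.6036] v=[-1.8194]
Step 51: x=[3.5144] v=[-1.7842]
Step 52: x=[3.4271] v=[-1.7461]
Step 53: x=[3.3418] v=[-1.7052]
Step 54: x=[3.2587] v=[-1.6615]
Step 55: x=[3.1779] v=[-1.6152]
Step 56: x=[3.0996] v=[-1.5663]
Step 57: x=[3.0239] v=[-1.5149]
Step 58: x=[2.9509] v=[-1.4610]
Step 59: x=[2.8807] v=[-1.4048]
Step 60: x=[2.8134] v=[-1.3463]
Step 61: x=[2.7491] v=[-1.2857]
Step 62: x=[2.6880] v=[-1.2230]
Step 63: x=[2.6301] v=[-1.1583]
Step 64: x=[2.5755] v=[-1.0918]
Step 65: x=[2.5243] v=[-1.0235]
Step 66: x=[2.4766] v=[-0.9536]
Step 67: x=[2.4325] v=[-0.8821]
Step 68: x=[2.3920] v=[-0.8092]
Step 69: x=[2.3553] v=[-0.7350]
Step 70: x=[2.3223] v=[-0.6596]
Step 71: x=[2.2931] v=[-0.5832]
Step 72: x=[2.2678] v=[-0.5058]
v[0] did not become non-negative within 72 steps; using fallback time=3.6000

Answer: 3.6000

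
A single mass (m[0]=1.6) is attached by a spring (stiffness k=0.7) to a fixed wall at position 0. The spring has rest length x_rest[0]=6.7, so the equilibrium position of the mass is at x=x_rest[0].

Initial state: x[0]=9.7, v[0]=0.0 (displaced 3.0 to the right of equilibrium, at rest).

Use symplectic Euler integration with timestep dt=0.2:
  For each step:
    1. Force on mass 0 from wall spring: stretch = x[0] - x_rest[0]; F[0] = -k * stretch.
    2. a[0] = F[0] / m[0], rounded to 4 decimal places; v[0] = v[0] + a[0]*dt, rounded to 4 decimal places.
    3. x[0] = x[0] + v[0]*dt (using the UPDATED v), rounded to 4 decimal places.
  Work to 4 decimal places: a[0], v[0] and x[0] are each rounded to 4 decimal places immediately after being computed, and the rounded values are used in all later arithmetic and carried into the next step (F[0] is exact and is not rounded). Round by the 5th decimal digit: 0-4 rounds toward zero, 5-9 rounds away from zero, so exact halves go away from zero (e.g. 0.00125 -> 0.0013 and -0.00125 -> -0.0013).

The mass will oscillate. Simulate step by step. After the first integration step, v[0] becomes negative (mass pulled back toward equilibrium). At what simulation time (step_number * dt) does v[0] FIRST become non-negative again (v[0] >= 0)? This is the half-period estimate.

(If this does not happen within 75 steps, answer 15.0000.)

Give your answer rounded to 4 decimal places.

Step 0: x=[9.7000] v=[0.0000]
Step 1: x=[9.6475] v=[-0.2625]
Step 2: x=[9.5434] v=[-0.5204]
Step 3: x=[9.3896] v=[-0.7692]
Step 4: x=[9.1887] v=[-1.0045]
Step 5: x=[8.9442] v=[-1.2223]
Step 6: x=[8.6605] v=[-1.4187]
Step 7: x=[8.3425] v=[-1.5902]
Step 8: x=[7.9957] v=[-1.7339]
Step 9: x=[7.6262] v=[-1.8473]
Step 10: x=[7.2405] v=[-1.9283]
Step 11: x=[6.8454] v=[-1.9756]
Step 12: x=[6.4477] v=[-1.9883]
Step 13: x=[6.0545] v=[-1.9662]
Step 14: x=[5.6726] v=[-1.9097]
Step 15: x=[5.3086] v=[-1.8198]
Step 16: x=[4.9690] v=[-1.6981]
Step 17: x=[4.6597] v=[-1.5466]
Step 18: x=[4.3861] v=[-1.3681]
Step 19: x=[4.1530] v=[-1.1656]
Step 20: x=[3.9645] v=[-0.9427]
Step 21: x=[3.8238] v=[-0.7033]
Step 22: x=[3.7335] v=[-0.4516]
Step 23: x=[3.6951] v=[-0.1920]
Step 24: x=[3.7093] v=[0.0709]
First v>=0 after going negative at step 24, time=4.8000

Answer: 4.8000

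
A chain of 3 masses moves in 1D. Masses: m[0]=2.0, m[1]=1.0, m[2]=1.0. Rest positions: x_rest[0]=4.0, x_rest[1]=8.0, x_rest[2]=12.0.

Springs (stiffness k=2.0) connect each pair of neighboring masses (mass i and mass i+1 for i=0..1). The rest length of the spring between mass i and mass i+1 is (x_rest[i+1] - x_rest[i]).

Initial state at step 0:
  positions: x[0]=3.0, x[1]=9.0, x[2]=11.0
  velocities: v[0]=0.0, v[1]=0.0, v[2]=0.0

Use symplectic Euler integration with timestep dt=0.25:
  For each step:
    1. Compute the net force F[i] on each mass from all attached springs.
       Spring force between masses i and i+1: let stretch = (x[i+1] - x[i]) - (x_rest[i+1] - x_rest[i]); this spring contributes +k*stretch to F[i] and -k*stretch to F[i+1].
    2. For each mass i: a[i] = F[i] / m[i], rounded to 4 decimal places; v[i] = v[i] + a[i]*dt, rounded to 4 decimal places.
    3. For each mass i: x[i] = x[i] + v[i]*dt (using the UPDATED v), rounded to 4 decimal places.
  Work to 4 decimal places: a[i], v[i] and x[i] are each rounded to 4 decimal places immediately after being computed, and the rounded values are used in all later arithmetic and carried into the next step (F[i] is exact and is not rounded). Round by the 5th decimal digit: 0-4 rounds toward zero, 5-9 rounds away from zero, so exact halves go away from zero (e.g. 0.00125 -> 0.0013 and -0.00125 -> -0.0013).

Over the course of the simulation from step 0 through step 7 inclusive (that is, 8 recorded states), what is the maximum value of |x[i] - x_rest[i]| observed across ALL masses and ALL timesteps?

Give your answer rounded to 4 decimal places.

Step 0: x=[3.0000 9.0000 11.0000] v=[0.0000 0.0000 0.0000]
Step 1: x=[3.1250 8.5000 11.2500] v=[0.5000 -2.0000 1.0000]
Step 2: x=[3.3360 7.6719 11.6563] v=[0.8438 -3.3125 1.6250]
Step 3: x=[3.5680 6.7998 12.0645] v=[0.9278 -3.4883 1.6328]
Step 4: x=[3.7520 6.1818 12.3146] v=[0.7358 -2.4719 1.0005]
Step 5: x=[3.8378 6.0267 12.2981] v=[0.3433 -0.6204 -0.0659]
Step 6: x=[3.8104 6.3819 11.9977] v=[-0.1095 1.4209 -1.2016]
Step 7: x=[3.6938 7.1177 11.4953] v=[-0.4666 2.9431 -2.0095]
Max displacement = 1.9733

Answer: 1.9733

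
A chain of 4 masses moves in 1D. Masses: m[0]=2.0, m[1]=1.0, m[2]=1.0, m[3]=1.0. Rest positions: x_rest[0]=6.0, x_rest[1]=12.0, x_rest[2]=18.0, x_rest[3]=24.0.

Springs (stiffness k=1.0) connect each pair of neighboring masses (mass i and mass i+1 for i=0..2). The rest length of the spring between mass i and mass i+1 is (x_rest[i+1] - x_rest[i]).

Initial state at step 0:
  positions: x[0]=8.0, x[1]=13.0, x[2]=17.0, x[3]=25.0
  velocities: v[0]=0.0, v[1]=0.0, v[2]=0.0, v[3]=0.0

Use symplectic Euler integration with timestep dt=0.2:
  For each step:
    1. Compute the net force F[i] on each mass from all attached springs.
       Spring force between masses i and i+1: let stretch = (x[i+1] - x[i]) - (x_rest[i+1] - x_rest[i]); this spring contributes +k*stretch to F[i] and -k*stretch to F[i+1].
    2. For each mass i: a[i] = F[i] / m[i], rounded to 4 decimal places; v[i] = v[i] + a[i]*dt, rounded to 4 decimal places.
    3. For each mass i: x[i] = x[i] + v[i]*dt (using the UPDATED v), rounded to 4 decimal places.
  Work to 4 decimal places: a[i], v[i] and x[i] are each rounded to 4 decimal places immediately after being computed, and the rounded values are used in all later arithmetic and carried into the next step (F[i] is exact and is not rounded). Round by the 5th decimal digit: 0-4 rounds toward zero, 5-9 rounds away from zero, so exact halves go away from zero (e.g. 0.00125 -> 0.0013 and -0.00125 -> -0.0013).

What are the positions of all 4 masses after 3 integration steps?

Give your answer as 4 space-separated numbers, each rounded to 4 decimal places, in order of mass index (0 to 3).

Step 0: x=[8.0000 13.0000 17.0000 25.0000] v=[0.0000 0.0000 0.0000 0.0000]
Step 1: x=[7.9800 12.9600 17.1600 24.9200] v=[-0.1000 -0.2000 0.8000 -0.4000]
Step 2: x=[7.9396 12.8888 17.4624 24.7696] v=[-0.2020 -0.3560 1.5120 -0.7520]
Step 3: x=[7.8782 12.8026 17.8741 24.5669] v=[-0.3071 -0.4311 2.0587 -1.0134]

Answer: 7.8782 12.8026 17.8741 24.5669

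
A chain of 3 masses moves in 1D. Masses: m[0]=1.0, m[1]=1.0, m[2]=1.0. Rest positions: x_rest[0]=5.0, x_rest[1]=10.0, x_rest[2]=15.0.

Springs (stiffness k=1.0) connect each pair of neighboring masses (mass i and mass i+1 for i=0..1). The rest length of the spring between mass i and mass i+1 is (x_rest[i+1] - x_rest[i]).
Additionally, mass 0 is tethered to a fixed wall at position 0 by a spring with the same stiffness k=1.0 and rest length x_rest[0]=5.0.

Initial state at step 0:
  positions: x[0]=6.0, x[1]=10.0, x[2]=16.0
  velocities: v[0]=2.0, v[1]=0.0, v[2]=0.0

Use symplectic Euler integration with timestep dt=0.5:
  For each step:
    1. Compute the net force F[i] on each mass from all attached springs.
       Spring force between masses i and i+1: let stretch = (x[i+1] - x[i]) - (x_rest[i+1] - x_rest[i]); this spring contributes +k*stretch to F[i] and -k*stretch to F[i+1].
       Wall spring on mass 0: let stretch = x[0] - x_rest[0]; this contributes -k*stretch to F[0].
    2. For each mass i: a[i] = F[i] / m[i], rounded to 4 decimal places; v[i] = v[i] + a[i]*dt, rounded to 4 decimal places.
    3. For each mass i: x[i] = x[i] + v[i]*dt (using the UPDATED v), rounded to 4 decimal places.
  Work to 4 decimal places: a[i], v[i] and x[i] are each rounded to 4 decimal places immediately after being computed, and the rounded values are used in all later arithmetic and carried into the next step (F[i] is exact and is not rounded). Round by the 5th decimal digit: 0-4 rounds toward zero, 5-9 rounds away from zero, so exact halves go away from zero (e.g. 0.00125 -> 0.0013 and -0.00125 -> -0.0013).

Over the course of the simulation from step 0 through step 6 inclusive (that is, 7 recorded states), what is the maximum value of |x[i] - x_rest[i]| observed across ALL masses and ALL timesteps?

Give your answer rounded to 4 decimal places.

Answer: 1.9219

Derivation:
Step 0: x=[6.0000 10.0000 16.0000] v=[2.0000 0.0000 0.0000]
Step 1: x=[6.5000 10.5000 15.7500] v=[1.0000 1.0000 -0.5000]
Step 2: x=[6.3750 11.3125 15.4375] v=[-0.2500 1.6250 -0.6250]
Step 3: x=[5.8906 11.9219 15.3438] v=[-0.9688 1.2188 -0.1875]
Step 4: x=[5.4414 11.8790 15.6446] v=[-0.8985 -0.0859 0.6016]
Step 5: x=[5.2412 11.1681 16.2540] v=[-0.4004 -1.4219 1.2188]
Step 6: x=[5.2124 10.2469 16.8420] v=[-0.0576 -1.8424 1.1759]
Max displacement = 1.9219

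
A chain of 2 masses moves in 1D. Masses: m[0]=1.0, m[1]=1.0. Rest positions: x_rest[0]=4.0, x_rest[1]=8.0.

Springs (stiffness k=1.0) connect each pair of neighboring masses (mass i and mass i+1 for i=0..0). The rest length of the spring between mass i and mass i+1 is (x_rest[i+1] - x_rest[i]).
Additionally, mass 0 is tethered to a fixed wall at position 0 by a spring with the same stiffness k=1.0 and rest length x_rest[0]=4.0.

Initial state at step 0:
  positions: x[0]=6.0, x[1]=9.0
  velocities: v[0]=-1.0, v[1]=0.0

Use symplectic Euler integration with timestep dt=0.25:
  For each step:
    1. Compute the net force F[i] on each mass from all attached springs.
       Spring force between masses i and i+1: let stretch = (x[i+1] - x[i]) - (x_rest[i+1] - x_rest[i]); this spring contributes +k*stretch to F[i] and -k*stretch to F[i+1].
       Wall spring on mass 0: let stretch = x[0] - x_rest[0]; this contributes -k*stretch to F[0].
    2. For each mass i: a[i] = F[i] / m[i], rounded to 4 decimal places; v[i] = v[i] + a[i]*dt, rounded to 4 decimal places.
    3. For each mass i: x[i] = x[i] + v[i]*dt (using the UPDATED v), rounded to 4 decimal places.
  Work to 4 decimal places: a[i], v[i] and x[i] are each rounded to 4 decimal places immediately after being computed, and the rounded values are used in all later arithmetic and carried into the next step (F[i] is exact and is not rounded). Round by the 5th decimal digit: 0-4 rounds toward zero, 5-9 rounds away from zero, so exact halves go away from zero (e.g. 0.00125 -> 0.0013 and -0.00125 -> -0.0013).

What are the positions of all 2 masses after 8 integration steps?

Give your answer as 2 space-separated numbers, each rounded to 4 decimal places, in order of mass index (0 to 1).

Answer: 2.9146 8.2916

Derivation:
Step 0: x=[6.0000 9.0000] v=[-1.0000 0.0000]
Step 1: x=[5.5625 9.0625] v=[-1.7500 0.2500]
Step 2: x=[4.9961 9.1563] v=[-2.2656 0.3750]
Step 3: x=[4.3775 9.2401] v=[-2.4746 0.3350]
Step 4: x=[3.7892 9.2700] v=[-2.3533 0.1194]
Step 5: x=[3.3066 9.2073] v=[-1.9304 -0.2508]
Step 6: x=[2.9861 9.0258] v=[-1.2819 -0.7260]
Step 7: x=[2.8565 8.7168] v=[-0.5185 -1.2359]
Step 8: x=[2.9146 8.2916] v=[0.2325 -1.7010]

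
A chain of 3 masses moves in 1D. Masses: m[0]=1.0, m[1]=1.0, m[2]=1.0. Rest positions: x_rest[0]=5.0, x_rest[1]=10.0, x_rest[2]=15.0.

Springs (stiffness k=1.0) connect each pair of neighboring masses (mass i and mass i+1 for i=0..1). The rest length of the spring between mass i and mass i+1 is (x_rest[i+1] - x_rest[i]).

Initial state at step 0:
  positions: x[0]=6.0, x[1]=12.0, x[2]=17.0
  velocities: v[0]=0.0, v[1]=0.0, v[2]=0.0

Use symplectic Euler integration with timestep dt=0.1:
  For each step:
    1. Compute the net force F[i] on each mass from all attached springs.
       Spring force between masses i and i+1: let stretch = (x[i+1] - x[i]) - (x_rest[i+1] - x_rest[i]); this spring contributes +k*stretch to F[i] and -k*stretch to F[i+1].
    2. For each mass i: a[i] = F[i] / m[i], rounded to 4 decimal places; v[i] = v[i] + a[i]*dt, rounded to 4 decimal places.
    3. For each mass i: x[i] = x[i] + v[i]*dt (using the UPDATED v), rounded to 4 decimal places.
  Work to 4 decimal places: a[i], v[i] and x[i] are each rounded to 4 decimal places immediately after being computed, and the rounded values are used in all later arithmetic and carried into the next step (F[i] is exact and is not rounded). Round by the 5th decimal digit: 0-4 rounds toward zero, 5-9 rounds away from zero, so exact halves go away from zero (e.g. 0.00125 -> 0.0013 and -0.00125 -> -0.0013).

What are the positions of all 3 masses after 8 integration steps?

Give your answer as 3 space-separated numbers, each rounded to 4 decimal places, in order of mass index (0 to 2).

Answer: 6.3202 11.6989 16.9808

Derivation:
Step 0: x=[6.0000 12.0000 17.0000] v=[0.0000 0.0000 0.0000]
Step 1: x=[6.0100 11.9900 17.0000] v=[0.1000 -0.1000 0.0000]
Step 2: x=[6.0298 11.9703 16.9999] v=[0.1980 -0.1970 -0.0010]
Step 3: x=[6.0590 11.9415 16.9995] v=[0.2921 -0.2881 -0.0040]
Step 4: x=[6.0970 11.9044 16.9985] v=[0.3804 -0.3706 -0.0098]
Step 5: x=[6.1431 11.8602 16.9966] v=[0.4611 -0.4419 -0.0192]
Step 6: x=[6.1964 11.8102 16.9933] v=[0.5328 -0.5000 -0.0328]
Step 7: x=[6.2558 11.7559 16.9882] v=[0.5942 -0.5431 -0.0511]
Step 8: x=[6.3202 11.6989 16.9808] v=[0.6442 -0.5699 -0.0743]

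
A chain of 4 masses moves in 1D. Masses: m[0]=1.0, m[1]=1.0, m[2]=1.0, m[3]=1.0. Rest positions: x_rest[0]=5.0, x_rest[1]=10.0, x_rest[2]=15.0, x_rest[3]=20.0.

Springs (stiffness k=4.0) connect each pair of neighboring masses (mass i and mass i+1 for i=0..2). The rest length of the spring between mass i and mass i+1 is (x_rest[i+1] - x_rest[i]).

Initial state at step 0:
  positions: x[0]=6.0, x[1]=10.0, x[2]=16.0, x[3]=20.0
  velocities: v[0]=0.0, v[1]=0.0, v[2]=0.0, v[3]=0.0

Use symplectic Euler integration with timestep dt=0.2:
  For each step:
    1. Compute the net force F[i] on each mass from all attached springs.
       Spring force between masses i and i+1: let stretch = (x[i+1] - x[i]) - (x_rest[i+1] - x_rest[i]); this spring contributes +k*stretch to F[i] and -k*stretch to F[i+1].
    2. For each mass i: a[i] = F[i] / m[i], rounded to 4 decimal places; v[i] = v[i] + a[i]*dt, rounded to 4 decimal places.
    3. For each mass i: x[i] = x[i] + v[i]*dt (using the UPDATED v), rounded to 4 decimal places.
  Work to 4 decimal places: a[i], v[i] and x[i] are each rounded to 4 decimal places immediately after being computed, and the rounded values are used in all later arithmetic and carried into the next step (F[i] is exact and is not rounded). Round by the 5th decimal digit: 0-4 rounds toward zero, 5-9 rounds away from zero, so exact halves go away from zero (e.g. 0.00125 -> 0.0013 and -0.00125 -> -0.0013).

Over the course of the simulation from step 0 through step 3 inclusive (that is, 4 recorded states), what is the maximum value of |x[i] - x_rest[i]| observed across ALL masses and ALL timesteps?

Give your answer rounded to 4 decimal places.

Step 0: x=[6.0000 10.0000 16.0000 20.0000] v=[0.0000 0.0000 0.0000 0.0000]
Step 1: x=[5.8400 10.3200 15.6800 20.1600] v=[-0.8000 1.6000 -1.6000 0.8000]
Step 2: x=[5.5968 10.7808 15.2192 20.4032] v=[-1.2160 2.3040 -2.3040 1.2160]
Step 3: x=[5.3830 11.1223 14.8777 20.6170] v=[-1.0688 1.7075 -1.7075 1.0688]
Max displacement = 1.1223

Answer: 1.1223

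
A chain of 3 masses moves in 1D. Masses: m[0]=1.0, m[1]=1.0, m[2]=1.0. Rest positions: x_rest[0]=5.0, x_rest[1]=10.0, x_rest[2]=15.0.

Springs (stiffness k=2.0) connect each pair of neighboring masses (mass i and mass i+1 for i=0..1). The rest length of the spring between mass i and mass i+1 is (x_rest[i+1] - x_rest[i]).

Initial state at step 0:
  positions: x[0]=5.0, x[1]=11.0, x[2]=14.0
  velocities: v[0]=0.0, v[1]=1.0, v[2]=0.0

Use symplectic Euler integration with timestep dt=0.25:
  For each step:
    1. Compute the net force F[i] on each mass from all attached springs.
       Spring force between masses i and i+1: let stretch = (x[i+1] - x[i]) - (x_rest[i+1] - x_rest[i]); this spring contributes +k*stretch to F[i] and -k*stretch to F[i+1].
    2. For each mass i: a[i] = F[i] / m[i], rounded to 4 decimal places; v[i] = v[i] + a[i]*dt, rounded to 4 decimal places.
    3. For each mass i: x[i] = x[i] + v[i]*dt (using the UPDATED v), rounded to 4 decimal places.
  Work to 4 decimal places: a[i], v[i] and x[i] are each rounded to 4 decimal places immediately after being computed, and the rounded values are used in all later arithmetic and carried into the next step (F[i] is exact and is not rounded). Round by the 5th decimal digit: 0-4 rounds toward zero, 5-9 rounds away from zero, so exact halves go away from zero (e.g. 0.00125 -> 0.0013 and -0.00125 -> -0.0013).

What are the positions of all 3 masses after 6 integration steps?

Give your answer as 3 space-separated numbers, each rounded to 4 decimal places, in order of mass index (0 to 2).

Answer: 5.5624 9.6905 16.2471

Derivation:
Step 0: x=[5.0000 11.0000 14.0000] v=[0.0000 1.0000 0.0000]
Step 1: x=[5.1250 10.8750 14.2500] v=[0.5000 -0.5000 1.0000]
Step 2: x=[5.3438 10.4531 14.7031] v=[0.8750 -1.6875 1.8125]
Step 3: x=[5.5762 9.9238 15.2500] v=[0.9297 -2.1172 2.1875]
Step 4: x=[5.7271 9.5168 15.7561] v=[0.6035 -1.6279 2.0244]
Step 5: x=[5.7267 9.4160 16.1073] v=[-0.0017 -0.4031 1.4048]
Step 6: x=[5.5624 9.6905 16.2471] v=[-0.6571 1.0979 0.5592]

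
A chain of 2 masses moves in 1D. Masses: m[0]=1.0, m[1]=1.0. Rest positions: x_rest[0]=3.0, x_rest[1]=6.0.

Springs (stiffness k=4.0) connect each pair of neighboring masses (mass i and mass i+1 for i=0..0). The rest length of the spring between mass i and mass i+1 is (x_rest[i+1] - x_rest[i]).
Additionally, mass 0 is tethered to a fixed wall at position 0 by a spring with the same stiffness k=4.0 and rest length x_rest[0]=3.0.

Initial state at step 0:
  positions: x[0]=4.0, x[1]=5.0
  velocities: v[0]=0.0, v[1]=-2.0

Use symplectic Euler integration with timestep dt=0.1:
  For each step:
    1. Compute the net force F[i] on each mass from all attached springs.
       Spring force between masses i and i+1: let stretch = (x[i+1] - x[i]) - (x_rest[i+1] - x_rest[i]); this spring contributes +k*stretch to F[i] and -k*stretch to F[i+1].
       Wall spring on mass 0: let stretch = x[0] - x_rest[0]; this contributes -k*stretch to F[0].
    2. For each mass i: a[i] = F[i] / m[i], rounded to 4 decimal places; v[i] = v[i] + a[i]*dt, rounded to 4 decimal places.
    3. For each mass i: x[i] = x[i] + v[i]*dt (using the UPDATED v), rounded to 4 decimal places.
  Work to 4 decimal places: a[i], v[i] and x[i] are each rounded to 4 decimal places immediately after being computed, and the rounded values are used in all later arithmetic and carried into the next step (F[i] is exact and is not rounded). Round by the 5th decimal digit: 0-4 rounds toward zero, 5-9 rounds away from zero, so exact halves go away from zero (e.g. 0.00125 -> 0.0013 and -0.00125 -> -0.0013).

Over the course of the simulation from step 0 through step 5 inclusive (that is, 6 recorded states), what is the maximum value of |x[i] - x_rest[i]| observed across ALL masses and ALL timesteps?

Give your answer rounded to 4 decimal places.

Answer: 1.1600

Derivation:
Step 0: x=[4.0000 5.0000] v=[0.0000 -2.0000]
Step 1: x=[3.8800 4.8800] v=[-1.2000 -1.2000]
Step 2: x=[3.6448 4.8400] v=[-2.3520 -0.4000]
Step 3: x=[3.3116 4.8722] v=[-3.3318 0.3219]
Step 4: x=[2.9084 4.9620] v=[-4.0322 0.8977]
Step 5: x=[2.4710 5.0896] v=[-4.3741 1.2763]
Max displacement = 1.1600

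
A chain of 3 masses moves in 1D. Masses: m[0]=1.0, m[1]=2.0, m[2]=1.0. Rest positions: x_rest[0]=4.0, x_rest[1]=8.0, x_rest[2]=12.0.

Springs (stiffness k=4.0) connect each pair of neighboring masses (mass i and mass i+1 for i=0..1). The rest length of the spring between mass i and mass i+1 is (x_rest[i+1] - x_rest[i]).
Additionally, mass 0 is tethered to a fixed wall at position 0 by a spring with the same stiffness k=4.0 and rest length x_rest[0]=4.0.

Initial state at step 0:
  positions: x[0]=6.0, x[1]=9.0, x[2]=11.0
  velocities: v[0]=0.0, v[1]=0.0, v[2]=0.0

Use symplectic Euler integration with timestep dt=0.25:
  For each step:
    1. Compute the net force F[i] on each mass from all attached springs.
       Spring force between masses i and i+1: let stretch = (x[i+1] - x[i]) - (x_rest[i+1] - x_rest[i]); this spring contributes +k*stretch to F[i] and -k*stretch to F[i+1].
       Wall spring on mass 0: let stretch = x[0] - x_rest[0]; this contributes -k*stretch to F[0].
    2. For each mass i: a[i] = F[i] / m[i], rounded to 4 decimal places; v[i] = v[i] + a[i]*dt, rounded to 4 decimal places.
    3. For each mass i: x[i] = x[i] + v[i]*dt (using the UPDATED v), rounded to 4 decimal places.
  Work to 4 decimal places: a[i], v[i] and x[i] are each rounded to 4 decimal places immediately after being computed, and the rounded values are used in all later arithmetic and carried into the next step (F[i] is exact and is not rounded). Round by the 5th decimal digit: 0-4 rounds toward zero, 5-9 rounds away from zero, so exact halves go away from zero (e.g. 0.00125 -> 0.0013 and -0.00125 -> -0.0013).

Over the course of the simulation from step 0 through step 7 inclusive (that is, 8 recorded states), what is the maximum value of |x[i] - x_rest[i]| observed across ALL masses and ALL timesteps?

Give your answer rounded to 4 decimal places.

Step 0: x=[6.0000 9.0000 11.0000] v=[0.0000 0.0000 0.0000]
Step 1: x=[5.2500 8.8750 11.5000] v=[-3.0000 -0.5000 2.0000]
Step 2: x=[4.0938 8.6250 12.3438] v=[-4.6250 -1.0000 3.3750]
Step 3: x=[3.0469 8.2735 13.2579] v=[-4.1876 -1.4062 3.6562]
Step 4: x=[2.5449 7.8917 13.9259] v=[-2.0079 -1.5273 2.6718]
Step 5: x=[2.7434 7.5958 14.0853] v=[0.7940 -1.1836 0.6376]
Step 6: x=[3.4692 7.5045 13.6223] v=[2.9030 -0.3651 -1.8519]
Step 7: x=[4.3365 7.6736 12.6299] v=[3.4691 0.6762 -3.9697]
Max displacement = 2.0853

Answer: 2.0853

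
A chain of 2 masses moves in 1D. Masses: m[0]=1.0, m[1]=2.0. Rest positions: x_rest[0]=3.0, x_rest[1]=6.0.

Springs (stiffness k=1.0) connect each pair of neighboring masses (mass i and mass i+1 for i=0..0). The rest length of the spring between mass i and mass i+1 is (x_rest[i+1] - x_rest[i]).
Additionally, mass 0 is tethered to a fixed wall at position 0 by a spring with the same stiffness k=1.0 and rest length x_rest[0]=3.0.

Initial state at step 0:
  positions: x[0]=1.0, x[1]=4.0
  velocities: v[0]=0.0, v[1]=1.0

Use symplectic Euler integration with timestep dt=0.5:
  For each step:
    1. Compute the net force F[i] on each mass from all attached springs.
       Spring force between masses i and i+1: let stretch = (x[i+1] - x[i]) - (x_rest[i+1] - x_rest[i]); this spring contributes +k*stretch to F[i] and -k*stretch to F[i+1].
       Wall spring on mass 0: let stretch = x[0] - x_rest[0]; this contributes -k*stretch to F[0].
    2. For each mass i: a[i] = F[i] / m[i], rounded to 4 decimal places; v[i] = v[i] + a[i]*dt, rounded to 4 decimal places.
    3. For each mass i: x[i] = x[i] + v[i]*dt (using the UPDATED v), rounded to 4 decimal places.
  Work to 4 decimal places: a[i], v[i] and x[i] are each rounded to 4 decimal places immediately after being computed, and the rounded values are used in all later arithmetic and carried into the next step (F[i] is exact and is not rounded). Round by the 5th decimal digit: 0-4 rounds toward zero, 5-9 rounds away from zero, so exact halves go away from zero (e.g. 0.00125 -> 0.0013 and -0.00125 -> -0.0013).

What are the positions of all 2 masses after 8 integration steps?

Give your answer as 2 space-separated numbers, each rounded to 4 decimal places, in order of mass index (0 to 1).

Step 0: x=[1.0000 4.0000] v=[0.0000 1.0000]
Step 1: x=[1.5000 4.5000] v=[1.0000 1.0000]
Step 2: x=[2.3750 5.0000] v=[1.7500 1.0000]
Step 3: x=[3.3125 5.5469] v=[1.8750 1.0938]
Step 4: x=[3.9805 6.1895] v=[1.3360 1.2852]
Step 5: x=[4.2057 6.9310] v=[0.4503 1.4830]
Step 6: x=[4.0608 7.7069] v=[-0.2899 1.5517]
Step 7: x=[3.8122 8.4020] v=[-0.4973 1.3902]
Step 8: x=[3.7580 8.8984] v=[-0.1085 0.9928]

Answer: 3.7580 8.8984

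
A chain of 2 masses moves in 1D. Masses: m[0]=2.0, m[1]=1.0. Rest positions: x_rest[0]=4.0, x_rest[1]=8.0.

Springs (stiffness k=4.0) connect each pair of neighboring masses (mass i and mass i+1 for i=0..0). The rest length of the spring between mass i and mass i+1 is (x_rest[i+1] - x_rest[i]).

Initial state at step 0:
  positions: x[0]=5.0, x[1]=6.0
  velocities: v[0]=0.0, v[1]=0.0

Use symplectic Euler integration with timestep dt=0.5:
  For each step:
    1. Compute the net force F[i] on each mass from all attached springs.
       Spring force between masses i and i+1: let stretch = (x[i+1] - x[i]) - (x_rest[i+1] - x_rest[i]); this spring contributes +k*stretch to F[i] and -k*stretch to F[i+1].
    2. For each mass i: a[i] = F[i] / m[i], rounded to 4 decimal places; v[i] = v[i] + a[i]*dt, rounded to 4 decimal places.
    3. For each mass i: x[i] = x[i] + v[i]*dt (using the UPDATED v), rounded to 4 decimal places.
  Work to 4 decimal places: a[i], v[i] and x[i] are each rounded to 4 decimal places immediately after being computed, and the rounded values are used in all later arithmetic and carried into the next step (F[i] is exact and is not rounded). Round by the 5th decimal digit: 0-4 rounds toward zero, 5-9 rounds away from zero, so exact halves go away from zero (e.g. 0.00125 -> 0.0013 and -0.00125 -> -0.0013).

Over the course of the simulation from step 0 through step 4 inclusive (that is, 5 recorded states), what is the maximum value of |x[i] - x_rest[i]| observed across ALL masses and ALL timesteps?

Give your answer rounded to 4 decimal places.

Answer: 2.5000

Derivation:
Step 0: x=[5.0000 6.0000] v=[0.0000 0.0000]
Step 1: x=[3.5000 9.0000] v=[-3.0000 6.0000]
Step 2: x=[2.7500 10.5000] v=[-1.5000 3.0000]
Step 3: x=[3.8750 8.2500] v=[2.2500 -4.5000]
Step 4: x=[5.1875 5.6250] v=[2.6250 -5.2500]
Max displacement = 2.5000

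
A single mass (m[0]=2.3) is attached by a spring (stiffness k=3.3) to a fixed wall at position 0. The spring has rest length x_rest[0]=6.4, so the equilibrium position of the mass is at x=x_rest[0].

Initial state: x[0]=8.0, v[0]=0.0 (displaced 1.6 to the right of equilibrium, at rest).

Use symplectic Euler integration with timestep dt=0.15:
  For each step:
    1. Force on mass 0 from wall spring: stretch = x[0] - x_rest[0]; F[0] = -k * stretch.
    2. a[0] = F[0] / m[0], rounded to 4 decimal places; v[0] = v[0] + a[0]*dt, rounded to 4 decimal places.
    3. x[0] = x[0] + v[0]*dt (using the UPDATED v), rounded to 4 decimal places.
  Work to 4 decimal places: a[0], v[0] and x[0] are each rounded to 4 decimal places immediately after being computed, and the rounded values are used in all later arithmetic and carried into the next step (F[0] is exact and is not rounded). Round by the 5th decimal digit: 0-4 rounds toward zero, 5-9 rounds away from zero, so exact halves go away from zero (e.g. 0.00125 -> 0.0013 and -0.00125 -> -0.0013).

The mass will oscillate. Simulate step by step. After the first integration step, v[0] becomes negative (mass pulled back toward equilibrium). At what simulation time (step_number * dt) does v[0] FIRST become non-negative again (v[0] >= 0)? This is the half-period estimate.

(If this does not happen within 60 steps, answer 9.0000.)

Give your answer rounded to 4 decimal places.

Step 0: x=[8.0000] v=[0.0000]
Step 1: x=[7.9483] v=[-0.3444]
Step 2: x=[7.8467] v=[-0.6776]
Step 3: x=[7.6984] v=[-0.9890]
Step 4: x=[7.5081] v=[-1.2684]
Step 5: x=[7.2821] v=[-1.5069]
Step 6: x=[7.0276] v=[-1.6967]
Step 7: x=[6.7528] v=[-1.8318]
Step 8: x=[6.4666] v=[-1.9077]
Step 9: x=[6.1783] v=[-1.9220]
Step 10: x=[5.8972] v=[-1.8743]
Step 11: x=[5.6323] v=[-1.7661]
Step 12: x=[5.3922] v=[-1.6009]
Step 13: x=[5.1846] v=[-1.3840]
Step 14: x=[5.0162] v=[-1.1224]
Step 15: x=[4.8925] v=[-0.8246]
Step 16: x=[4.8175] v=[-0.5002]
Step 17: x=[4.7936] v=[-0.1596]
Step 18: x=[4.8215] v=[0.1861]
First v>=0 after going negative at step 18, time=2.7000

Answer: 2.7000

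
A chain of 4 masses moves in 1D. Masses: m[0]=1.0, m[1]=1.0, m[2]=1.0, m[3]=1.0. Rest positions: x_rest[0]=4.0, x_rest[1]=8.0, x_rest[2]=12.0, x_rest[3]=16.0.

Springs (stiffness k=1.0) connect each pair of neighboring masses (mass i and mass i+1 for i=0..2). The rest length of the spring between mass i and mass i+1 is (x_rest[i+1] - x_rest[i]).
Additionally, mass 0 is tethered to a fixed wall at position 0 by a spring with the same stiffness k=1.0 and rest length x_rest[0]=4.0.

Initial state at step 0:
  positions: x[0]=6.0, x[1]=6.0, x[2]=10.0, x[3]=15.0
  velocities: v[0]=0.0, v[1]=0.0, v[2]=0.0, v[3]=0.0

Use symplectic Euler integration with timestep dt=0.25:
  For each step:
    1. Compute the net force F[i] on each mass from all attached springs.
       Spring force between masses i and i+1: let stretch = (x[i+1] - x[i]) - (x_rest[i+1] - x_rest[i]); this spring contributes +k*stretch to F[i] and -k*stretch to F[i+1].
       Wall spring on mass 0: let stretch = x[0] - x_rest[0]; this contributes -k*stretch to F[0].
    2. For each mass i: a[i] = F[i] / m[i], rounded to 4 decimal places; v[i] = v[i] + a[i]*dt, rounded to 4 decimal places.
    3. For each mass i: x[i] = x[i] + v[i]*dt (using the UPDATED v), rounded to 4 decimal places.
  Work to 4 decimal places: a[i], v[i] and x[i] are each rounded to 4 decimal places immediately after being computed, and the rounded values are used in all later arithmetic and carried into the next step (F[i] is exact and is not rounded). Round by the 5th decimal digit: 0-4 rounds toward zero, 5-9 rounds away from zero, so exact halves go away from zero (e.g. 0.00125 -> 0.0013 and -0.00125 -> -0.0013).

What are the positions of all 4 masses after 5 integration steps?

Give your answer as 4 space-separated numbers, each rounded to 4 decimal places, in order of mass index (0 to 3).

Answer: 2.2727 8.2473 10.9945 14.3275

Derivation:
Step 0: x=[6.0000 6.0000 10.0000 15.0000] v=[0.0000 0.0000 0.0000 0.0000]
Step 1: x=[5.6250 6.2500 10.0625 14.9375] v=[-1.5000 1.0000 0.2500 -0.2500]
Step 2: x=[4.9375 6.6992 10.1914 14.8203] v=[-2.7500 1.7969 0.5156 -0.4688]
Step 3: x=[4.0515 7.2566 10.3914 14.6638] v=[-3.5440 2.2295 0.7998 -0.6260]
Step 4: x=[3.1126 7.8096 10.6625 14.4903] v=[-3.7556 2.2119 1.0842 -0.6941]
Step 5: x=[2.2727 8.2473 10.9945 14.3275] v=[-3.3595 1.7509 1.3279 -0.6511]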